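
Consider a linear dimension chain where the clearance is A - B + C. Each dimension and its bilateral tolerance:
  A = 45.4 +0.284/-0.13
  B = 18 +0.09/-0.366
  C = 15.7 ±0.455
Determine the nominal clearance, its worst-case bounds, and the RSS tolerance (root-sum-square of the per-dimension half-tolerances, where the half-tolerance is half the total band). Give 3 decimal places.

nominal=43.100 wc=[42.425,44.205] rss=0.549

Stack each dimension's contribution:
  +A: nom +45.400 → Σnom=45.400; wc +0.284/-0.130 → slack +0.284/-0.130; half-tol=0.207, Σhalf²=0.042849
  -B: nom -18.000 → Σnom=27.400; wc +0.366/-0.090 → slack +0.650/-0.220; half-tol=0.228, Σhalf²=0.094833
  +C: nom +15.700 → Σnom=43.100; wc +0.455/-0.455 → slack +1.105/-0.675; half-tol=0.455, Σhalf²=0.301858
Nominal = 43.100. Worst-case = [43.100 - 0.675, 43.100 + 1.105] = [42.425, 44.205]. RSS = √0.301858 = 0.549.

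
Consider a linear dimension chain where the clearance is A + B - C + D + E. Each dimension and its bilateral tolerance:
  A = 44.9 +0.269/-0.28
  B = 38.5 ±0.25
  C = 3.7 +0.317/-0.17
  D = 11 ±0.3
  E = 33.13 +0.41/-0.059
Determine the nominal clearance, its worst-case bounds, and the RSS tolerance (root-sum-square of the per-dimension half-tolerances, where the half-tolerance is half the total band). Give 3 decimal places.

nominal=123.830 wc=[122.624,125.229] rss=0.585

Stack each dimension's contribution:
  +A: nom +44.900 → Σnom=44.900; wc +0.269/-0.280 → slack +0.269/-0.280; half-tol=0.275, Σhalf²=0.075350
  +B: nom +38.500 → Σnom=83.400; wc +0.250/-0.250 → slack +0.519/-0.530; half-tol=0.250, Σhalf²=0.137850
  -C: nom -3.700 → Σnom=79.700; wc +0.170/-0.317 → slack +0.689/-0.847; half-tol=0.243, Σhalf²=0.197142
  +D: nom +11.000 → Σnom=90.700; wc +0.300/-0.300 → slack +0.989/-1.147; half-tol=0.300, Σhalf²=0.287142
  +E: nom +33.130 → Σnom=123.830; wc +0.410/-0.059 → slack +1.399/-1.206; half-tol=0.234, Σhalf²=0.342133
Nominal = 123.830. Worst-case = [123.830 - 1.206, 123.830 + 1.399] = [122.624, 125.229]. RSS = √0.342133 = 0.585.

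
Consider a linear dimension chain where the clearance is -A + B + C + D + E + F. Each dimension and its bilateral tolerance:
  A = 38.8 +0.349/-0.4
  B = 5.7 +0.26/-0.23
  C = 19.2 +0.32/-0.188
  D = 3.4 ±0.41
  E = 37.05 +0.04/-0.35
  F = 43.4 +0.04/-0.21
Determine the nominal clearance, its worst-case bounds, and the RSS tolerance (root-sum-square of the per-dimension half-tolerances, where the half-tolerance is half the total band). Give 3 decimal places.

Stack each dimension's contribution:
  -A: nom -38.800 → Σnom=-38.800; wc +0.400/-0.349 → slack +0.400/-0.349; half-tol=0.374, Σhalf²=0.140250
  +B: nom +5.700 → Σnom=-33.100; wc +0.260/-0.230 → slack +0.660/-0.579; half-tol=0.245, Σhalf²=0.200275
  +C: nom +19.200 → Σnom=-13.900; wc +0.320/-0.188 → slack +0.980/-0.767; half-tol=0.254, Σhalf²=0.264791
  +D: nom +3.400 → Σnom=-10.500; wc +0.410/-0.410 → slack +1.390/-1.177; half-tol=0.410, Σhalf²=0.432891
  +E: nom +37.050 → Σnom=26.550; wc +0.040/-0.350 → slack +1.430/-1.527; half-tol=0.195, Σhalf²=0.470916
  +F: nom +43.400 → Σnom=69.950; wc +0.040/-0.210 → slack +1.470/-1.737; half-tol=0.125, Σhalf²=0.486541
Nominal = 69.950. Worst-case = [69.950 - 1.737, 69.950 + 1.470] = [68.213, 71.420]. RSS = √0.486541 = 0.698.

nominal=69.950 wc=[68.213,71.420] rss=0.698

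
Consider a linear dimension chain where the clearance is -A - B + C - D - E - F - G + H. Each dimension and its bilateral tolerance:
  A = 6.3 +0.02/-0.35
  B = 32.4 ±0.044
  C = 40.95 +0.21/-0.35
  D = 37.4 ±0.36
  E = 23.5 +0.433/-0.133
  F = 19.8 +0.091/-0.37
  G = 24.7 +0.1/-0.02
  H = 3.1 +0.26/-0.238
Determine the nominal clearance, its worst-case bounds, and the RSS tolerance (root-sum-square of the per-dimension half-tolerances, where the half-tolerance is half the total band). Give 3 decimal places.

nominal=-100.050 wc=[-101.686,-98.303] rss=0.666

Stack each dimension's contribution:
  -A: nom -6.300 → Σnom=-6.300; wc +0.350/-0.020 → slack +0.350/-0.020; half-tol=0.185, Σhalf²=0.034225
  -B: nom -32.400 → Σnom=-38.700; wc +0.044/-0.044 → slack +0.394/-0.064; half-tol=0.044, Σhalf²=0.036161
  +C: nom +40.950 → Σnom=2.250; wc +0.210/-0.350 → slack +0.604/-0.414; half-tol=0.280, Σhalf²=0.114561
  -D: nom -37.400 → Σnom=-35.150; wc +0.360/-0.360 → slack +0.964/-0.774; half-tol=0.360, Σhalf²=0.244161
  -E: nom -23.500 → Σnom=-58.650; wc +0.133/-0.433 → slack +1.097/-1.207; half-tol=0.283, Σhalf²=0.324250
  -F: nom -19.800 → Σnom=-78.450; wc +0.370/-0.091 → slack +1.467/-1.298; half-tol=0.230, Σhalf²=0.377380
  -G: nom -24.700 → Σnom=-103.150; wc +0.020/-0.100 → slack +1.487/-1.398; half-tol=0.060, Σhalf²=0.380980
  +H: nom +3.100 → Σnom=-100.050; wc +0.260/-0.238 → slack +1.747/-1.636; half-tol=0.249, Σhalf²=0.442981
Nominal = -100.050. Worst-case = [-100.050 - 1.636, -100.050 + 1.747] = [-101.686, -98.303]. RSS = √0.442981 = 0.666.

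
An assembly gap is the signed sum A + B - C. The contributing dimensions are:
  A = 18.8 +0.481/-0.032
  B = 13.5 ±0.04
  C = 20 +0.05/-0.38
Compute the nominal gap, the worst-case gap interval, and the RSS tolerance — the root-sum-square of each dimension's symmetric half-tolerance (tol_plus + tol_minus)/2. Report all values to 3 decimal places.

Stack each dimension's contribution:
  +A: nom +18.800 → Σnom=18.800; wc +0.481/-0.032 → slack +0.481/-0.032; half-tol=0.257, Σhalf²=0.065792
  +B: nom +13.500 → Σnom=32.300; wc +0.040/-0.040 → slack +0.521/-0.072; half-tol=0.040, Σhalf²=0.067392
  -C: nom -20.000 → Σnom=12.300; wc +0.380/-0.050 → slack +0.901/-0.122; half-tol=0.215, Σhalf²=0.113617
Nominal = 12.300. Worst-case = [12.300 - 0.122, 12.300 + 0.901] = [12.178, 13.201]. RSS = √0.113617 = 0.337.

nominal=12.300 wc=[12.178,13.201] rss=0.337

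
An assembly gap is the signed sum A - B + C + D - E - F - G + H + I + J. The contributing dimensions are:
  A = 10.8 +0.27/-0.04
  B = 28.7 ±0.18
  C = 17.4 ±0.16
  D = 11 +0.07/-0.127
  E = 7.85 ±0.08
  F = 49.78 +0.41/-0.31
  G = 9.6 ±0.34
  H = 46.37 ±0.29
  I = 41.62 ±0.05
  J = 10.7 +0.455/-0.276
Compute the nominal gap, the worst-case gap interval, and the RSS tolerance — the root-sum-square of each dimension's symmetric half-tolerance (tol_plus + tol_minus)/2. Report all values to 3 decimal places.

Stack each dimension's contribution:
  +A: nom +10.800 → Σnom=10.800; wc +0.270/-0.040 → slack +0.270/-0.040; half-tol=0.155, Σhalf²=0.024025
  -B: nom -28.700 → Σnom=-17.900; wc +0.180/-0.180 → slack +0.450/-0.220; half-tol=0.180, Σhalf²=0.056425
  +C: nom +17.400 → Σnom=-0.500; wc +0.160/-0.160 → slack +0.610/-0.380; half-tol=0.160, Σhalf²=0.082025
  +D: nom +11.000 → Σnom=10.500; wc +0.070/-0.127 → slack +0.680/-0.507; half-tol=0.099, Σhalf²=0.091727
  -E: nom -7.850 → Σnom=2.650; wc +0.080/-0.080 → slack +0.760/-0.587; half-tol=0.080, Σhalf²=0.098127
  -F: nom -49.780 → Σnom=-47.130; wc +0.310/-0.410 → slack +1.070/-0.997; half-tol=0.360, Σhalf²=0.227727
  -G: nom -9.600 → Σnom=-56.730; wc +0.340/-0.340 → slack +1.410/-1.337; half-tol=0.340, Σhalf²=0.343327
  +H: nom +46.370 → Σnom=-10.360; wc +0.290/-0.290 → slack +1.700/-1.627; half-tol=0.290, Σhalf²=0.427427
  +I: nom +41.620 → Σnom=31.260; wc +0.050/-0.050 → slack +1.750/-1.677; half-tol=0.050, Σhalf²=0.429927
  +J: nom +10.700 → Σnom=41.960; wc +0.455/-0.276 → slack +2.205/-1.953; half-tol=0.366, Σhalf²=0.563518
Nominal = 41.960. Worst-case = [41.960 - 1.953, 41.960 + 2.205] = [40.007, 44.165]. RSS = √0.563518 = 0.751.

nominal=41.960 wc=[40.007,44.165] rss=0.751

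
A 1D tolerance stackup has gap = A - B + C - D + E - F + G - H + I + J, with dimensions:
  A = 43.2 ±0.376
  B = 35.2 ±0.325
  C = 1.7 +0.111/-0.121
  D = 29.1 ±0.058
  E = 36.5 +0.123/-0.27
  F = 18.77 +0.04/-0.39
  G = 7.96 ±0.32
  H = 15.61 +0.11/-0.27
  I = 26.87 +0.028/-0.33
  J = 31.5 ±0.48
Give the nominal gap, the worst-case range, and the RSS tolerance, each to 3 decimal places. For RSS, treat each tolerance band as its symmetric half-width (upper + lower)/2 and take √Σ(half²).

nominal=49.050 wc=[46.620,51.531] rss=0.866

Stack each dimension's contribution:
  +A: nom +43.200 → Σnom=43.200; wc +0.376/-0.376 → slack +0.376/-0.376; half-tol=0.376, Σhalf²=0.141376
  -B: nom -35.200 → Σnom=8.000; wc +0.325/-0.325 → slack +0.701/-0.701; half-tol=0.325, Σhalf²=0.247001
  +C: nom +1.700 → Σnom=9.700; wc +0.111/-0.121 → slack +0.812/-0.822; half-tol=0.116, Σhalf²=0.260457
  -D: nom -29.100 → Σnom=-19.400; wc +0.058/-0.058 → slack +0.870/-0.880; half-tol=0.058, Σhalf²=0.263821
  +E: nom +36.500 → Σnom=17.100; wc +0.123/-0.270 → slack +0.993/-1.150; half-tol=0.197, Σhalf²=0.302433
  -F: nom -18.770 → Σnom=-1.670; wc +0.390/-0.040 → slack +1.383/-1.190; half-tol=0.215, Σhalf²=0.348658
  +G: nom +7.960 → Σnom=6.290; wc +0.320/-0.320 → slack +1.703/-1.510; half-tol=0.320, Σhalf²=0.451058
  -H: nom -15.610 → Σnom=-9.320; wc +0.270/-0.110 → slack +1.973/-1.620; half-tol=0.190, Σhalf²=0.487158
  +I: nom +26.870 → Σnom=17.550; wc +0.028/-0.330 → slack +2.001/-1.950; half-tol=0.179, Σhalf²=0.519199
  +J: nom +31.500 → Σnom=49.050; wc +0.480/-0.480 → slack +2.481/-2.430; half-tol=0.480, Σhalf²=0.749599
Nominal = 49.050. Worst-case = [49.050 - 2.430, 49.050 + 2.481] = [46.620, 51.531]. RSS = √0.749599 = 0.866.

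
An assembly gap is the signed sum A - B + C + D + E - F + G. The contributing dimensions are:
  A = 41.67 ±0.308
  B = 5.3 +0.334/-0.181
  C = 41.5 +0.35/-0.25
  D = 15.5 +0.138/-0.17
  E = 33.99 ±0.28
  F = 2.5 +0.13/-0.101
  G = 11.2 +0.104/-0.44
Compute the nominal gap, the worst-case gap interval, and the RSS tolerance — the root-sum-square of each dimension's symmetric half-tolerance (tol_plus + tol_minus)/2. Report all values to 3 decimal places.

Stack each dimension's contribution:
  +A: nom +41.670 → Σnom=41.670; wc +0.308/-0.308 → slack +0.308/-0.308; half-tol=0.308, Σhalf²=0.094864
  -B: nom -5.300 → Σnom=36.370; wc +0.181/-0.334 → slack +0.489/-0.642; half-tol=0.258, Σhalf²=0.161170
  +C: nom +41.500 → Σnom=77.870; wc +0.350/-0.250 → slack +0.839/-0.892; half-tol=0.300, Σhalf²=0.251170
  +D: nom +15.500 → Σnom=93.370; wc +0.138/-0.170 → slack +0.977/-1.062; half-tol=0.154, Σhalf²=0.274886
  +E: nom +33.990 → Σnom=127.360; wc +0.280/-0.280 → slack +1.257/-1.342; half-tol=0.280, Σhalf²=0.353286
  -F: nom -2.500 → Σnom=124.860; wc +0.101/-0.130 → slack +1.358/-1.472; half-tol=0.116, Σhalf²=0.366627
  +G: nom +11.200 → Σnom=136.060; wc +0.104/-0.440 → slack +1.462/-1.912; half-tol=0.272, Σhalf²=0.440611
Nominal = 136.060. Worst-case = [136.060 - 1.912, 136.060 + 1.462] = [134.148, 137.522]. RSS = √0.440611 = 0.664.

nominal=136.060 wc=[134.148,137.522] rss=0.664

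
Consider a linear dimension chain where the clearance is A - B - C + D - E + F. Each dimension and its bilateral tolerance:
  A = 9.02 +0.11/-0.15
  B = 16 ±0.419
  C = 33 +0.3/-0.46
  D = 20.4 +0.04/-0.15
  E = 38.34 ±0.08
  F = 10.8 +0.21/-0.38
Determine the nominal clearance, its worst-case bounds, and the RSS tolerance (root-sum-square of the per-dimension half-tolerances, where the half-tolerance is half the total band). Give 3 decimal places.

nominal=-47.120 wc=[-48.599,-45.801] rss=0.663

Stack each dimension's contribution:
  +A: nom +9.020 → Σnom=9.020; wc +0.110/-0.150 → slack +0.110/-0.150; half-tol=0.130, Σhalf²=0.016900
  -B: nom -16.000 → Σnom=-6.980; wc +0.419/-0.419 → slack +0.529/-0.569; half-tol=0.419, Σhalf²=0.192461
  -C: nom -33.000 → Σnom=-39.980; wc +0.460/-0.300 → slack +0.989/-0.869; half-tol=0.380, Σhalf²=0.336861
  +D: nom +20.400 → Σnom=-19.580; wc +0.040/-0.150 → slack +1.029/-1.019; half-tol=0.095, Σhalf²=0.345886
  -E: nom -38.340 → Σnom=-57.920; wc +0.080/-0.080 → slack +1.109/-1.099; half-tol=0.080, Σhalf²=0.352286
  +F: nom +10.800 → Σnom=-47.120; wc +0.210/-0.380 → slack +1.319/-1.479; half-tol=0.295, Σhalf²=0.439311
Nominal = -47.120. Worst-case = [-47.120 - 1.479, -47.120 + 1.319] = [-48.599, -45.801]. RSS = √0.439311 = 0.663.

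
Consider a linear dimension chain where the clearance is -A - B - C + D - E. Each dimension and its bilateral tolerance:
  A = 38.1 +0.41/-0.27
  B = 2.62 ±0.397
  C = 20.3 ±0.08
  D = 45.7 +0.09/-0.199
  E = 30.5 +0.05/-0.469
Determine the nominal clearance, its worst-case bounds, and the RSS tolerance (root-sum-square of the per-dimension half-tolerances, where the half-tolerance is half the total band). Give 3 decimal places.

nominal=-45.820 wc=[-46.956,-44.514] rss=0.606

Stack each dimension's contribution:
  -A: nom -38.100 → Σnom=-38.100; wc +0.270/-0.410 → slack +0.270/-0.410; half-tol=0.340, Σhalf²=0.115600
  -B: nom -2.620 → Σnom=-40.720; wc +0.397/-0.397 → slack +0.667/-0.807; half-tol=0.397, Σhalf²=0.273209
  -C: nom -20.300 → Σnom=-61.020; wc +0.080/-0.080 → slack +0.747/-0.887; half-tol=0.080, Σhalf²=0.279609
  +D: nom +45.700 → Σnom=-15.320; wc +0.090/-0.199 → slack +0.837/-1.086; half-tol=0.145, Σhalf²=0.300489
  -E: nom -30.500 → Σnom=-45.820; wc +0.469/-0.050 → slack +1.306/-1.136; half-tol=0.260, Σhalf²=0.367830
Nominal = -45.820. Worst-case = [-45.820 - 1.136, -45.820 + 1.306] = [-46.956, -44.514]. RSS = √0.367830 = 0.606.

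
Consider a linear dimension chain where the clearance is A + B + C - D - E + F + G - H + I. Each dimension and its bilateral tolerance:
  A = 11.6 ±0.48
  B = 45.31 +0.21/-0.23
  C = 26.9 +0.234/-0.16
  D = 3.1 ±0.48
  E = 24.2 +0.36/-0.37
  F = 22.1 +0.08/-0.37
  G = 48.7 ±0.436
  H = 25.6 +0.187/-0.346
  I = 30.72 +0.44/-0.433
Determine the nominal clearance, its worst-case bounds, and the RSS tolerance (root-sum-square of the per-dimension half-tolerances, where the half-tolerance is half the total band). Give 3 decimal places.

nominal=132.430 wc=[129.294,135.506] rss=1.088

Stack each dimension's contribution:
  +A: nom +11.600 → Σnom=11.600; wc +0.480/-0.480 → slack +0.480/-0.480; half-tol=0.480, Σhalf²=0.230400
  +B: nom +45.310 → Σnom=56.910; wc +0.210/-0.230 → slack +0.690/-0.710; half-tol=0.220, Σhalf²=0.278800
  +C: nom +26.900 → Σnom=83.810; wc +0.234/-0.160 → slack +0.924/-0.870; half-tol=0.197, Σhalf²=0.317609
  -D: nom -3.100 → Σnom=80.710; wc +0.480/-0.480 → slack +1.404/-1.350; half-tol=0.480, Σhalf²=0.548009
  -E: nom -24.200 → Σnom=56.510; wc +0.370/-0.360 → slack +1.774/-1.710; half-tol=0.365, Σhalf²=0.681234
  +F: nom +22.100 → Σnom=78.610; wc +0.080/-0.370 → slack +1.854/-2.080; half-tol=0.225, Σhalf²=0.731859
  +G: nom +48.700 → Σnom=127.310; wc +0.436/-0.436 → slack +2.290/-2.516; half-tol=0.436, Σhalf²=0.921955
  -H: nom -25.600 → Σnom=101.710; wc +0.346/-0.187 → slack +2.636/-2.703; half-tol=0.266, Σhalf²=0.992977
  +I: nom +30.720 → Σnom=132.430; wc +0.440/-0.433 → slack +3.076/-3.136; half-tol=0.436, Σhalf²=1.183509
Nominal = 132.430. Worst-case = [132.430 - 3.136, 132.430 + 3.076] = [129.294, 135.506]. RSS = √1.183509 = 1.088.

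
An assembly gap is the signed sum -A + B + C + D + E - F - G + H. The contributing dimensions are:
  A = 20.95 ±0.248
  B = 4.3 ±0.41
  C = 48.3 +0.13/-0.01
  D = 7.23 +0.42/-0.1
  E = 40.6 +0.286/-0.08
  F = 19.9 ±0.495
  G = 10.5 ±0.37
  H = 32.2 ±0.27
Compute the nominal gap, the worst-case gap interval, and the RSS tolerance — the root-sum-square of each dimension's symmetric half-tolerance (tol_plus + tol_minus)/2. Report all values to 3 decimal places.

Stack each dimension's contribution:
  -A: nom -20.950 → Σnom=-20.950; wc +0.248/-0.248 → slack +0.248/-0.248; half-tol=0.248, Σhalf²=0.061504
  +B: nom +4.300 → Σnom=-16.650; wc +0.410/-0.410 → slack +0.658/-0.658; half-tol=0.410, Σhalf²=0.229604
  +C: nom +48.300 → Σnom=31.650; wc +0.130/-0.010 → slack +0.788/-0.668; half-tol=0.070, Σhalf²=0.234504
  +D: nom +7.230 → Σnom=38.880; wc +0.420/-0.100 → slack +1.208/-0.768; half-tol=0.260, Σhalf²=0.302104
  +E: nom +40.600 → Σnom=79.480; wc +0.286/-0.080 → slack +1.494/-0.848; half-tol=0.183, Σhalf²=0.335593
  -F: nom -19.900 → Σnom=59.580; wc +0.495/-0.495 → slack +1.989/-1.343; half-tol=0.495, Σhalf²=0.580618
  -G: nom -10.500 → Σnom=49.080; wc +0.370/-0.370 → slack +2.359/-1.713; half-tol=0.370, Σhalf²=0.717518
  +H: nom +32.200 → Σnom=81.280; wc +0.270/-0.270 → slack +2.629/-1.983; half-tol=0.270, Σhalf²=0.790418
Nominal = 81.280. Worst-case = [81.280 - 1.983, 81.280 + 2.629] = [79.297, 83.909]. RSS = √0.790418 = 0.889.

nominal=81.280 wc=[79.297,83.909] rss=0.889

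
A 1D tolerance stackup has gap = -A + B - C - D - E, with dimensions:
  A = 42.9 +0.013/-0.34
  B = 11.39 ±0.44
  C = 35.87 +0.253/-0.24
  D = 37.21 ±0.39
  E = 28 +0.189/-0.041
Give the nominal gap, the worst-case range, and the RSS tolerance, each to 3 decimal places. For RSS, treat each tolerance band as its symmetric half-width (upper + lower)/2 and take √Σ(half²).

nominal=-132.590 wc=[-133.875,-131.139] rss=0.671

Stack each dimension's contribution:
  -A: nom -42.900 → Σnom=-42.900; wc +0.340/-0.013 → slack +0.340/-0.013; half-tol=0.177, Σhalf²=0.031152
  +B: nom +11.390 → Σnom=-31.510; wc +0.440/-0.440 → slack +0.780/-0.453; half-tol=0.440, Σhalf²=0.224752
  -C: nom -35.870 → Σnom=-67.380; wc +0.240/-0.253 → slack +1.020/-0.706; half-tol=0.246, Σhalf²=0.285515
  -D: nom -37.210 → Σnom=-104.590; wc +0.390/-0.390 → slack +1.410/-1.096; half-tol=0.390, Σhalf²=0.437615
  -E: nom -28.000 → Σnom=-132.590; wc +0.041/-0.189 → slack +1.451/-1.285; half-tol=0.115, Σhalf²=0.450840
Nominal = -132.590. Worst-case = [-132.590 - 1.285, -132.590 + 1.451] = [-133.875, -131.139]. RSS = √0.450840 = 0.671.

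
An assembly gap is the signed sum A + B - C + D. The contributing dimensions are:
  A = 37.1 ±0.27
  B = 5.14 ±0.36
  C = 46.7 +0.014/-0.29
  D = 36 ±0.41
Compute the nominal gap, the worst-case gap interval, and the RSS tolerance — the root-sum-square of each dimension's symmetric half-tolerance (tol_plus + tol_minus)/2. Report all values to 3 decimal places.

nominal=31.540 wc=[30.486,32.870] rss=0.627

Stack each dimension's contribution:
  +A: nom +37.100 → Σnom=37.100; wc +0.270/-0.270 → slack +0.270/-0.270; half-tol=0.270, Σhalf²=0.072900
  +B: nom +5.140 → Σnom=42.240; wc +0.360/-0.360 → slack +0.630/-0.630; half-tol=0.360, Σhalf²=0.202500
  -C: nom -46.700 → Σnom=-4.460; wc +0.290/-0.014 → slack +0.920/-0.644; half-tol=0.152, Σhalf²=0.225604
  +D: nom +36.000 → Σnom=31.540; wc +0.410/-0.410 → slack +1.330/-1.054; half-tol=0.410, Σhalf²=0.393704
Nominal = 31.540. Worst-case = [31.540 - 1.054, 31.540 + 1.330] = [30.486, 32.870]. RSS = √0.393704 = 0.627.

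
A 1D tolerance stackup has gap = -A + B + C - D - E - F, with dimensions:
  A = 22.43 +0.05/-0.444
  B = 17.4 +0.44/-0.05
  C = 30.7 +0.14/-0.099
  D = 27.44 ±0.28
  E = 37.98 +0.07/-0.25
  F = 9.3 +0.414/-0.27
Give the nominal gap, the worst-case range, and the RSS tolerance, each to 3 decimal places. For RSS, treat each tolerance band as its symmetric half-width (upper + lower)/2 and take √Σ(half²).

nominal=-49.050 wc=[-50.013,-47.226] rss=0.597

Stack each dimension's contribution:
  -A: nom -22.430 → Σnom=-22.430; wc +0.444/-0.050 → slack +0.444/-0.050; half-tol=0.247, Σhalf²=0.061009
  +B: nom +17.400 → Σnom=-5.030; wc +0.440/-0.050 → slack +0.884/-0.100; half-tol=0.245, Σhalf²=0.121034
  +C: nom +30.700 → Σnom=25.670; wc +0.140/-0.099 → slack +1.024/-0.199; half-tol=0.120, Σhalf²=0.135314
  -D: nom -27.440 → Σnom=-1.770; wc +0.280/-0.280 → slack +1.304/-0.479; half-tol=0.280, Σhalf²=0.213714
  -E: nom -37.980 → Σnom=-39.750; wc +0.250/-0.070 → slack +1.554/-0.549; half-tol=0.160, Σhalf²=0.239314
  -F: nom -9.300 → Σnom=-49.050; wc +0.270/-0.414 → slack +1.824/-0.963; half-tol=0.342, Σhalf²=0.356278
Nominal = -49.050. Worst-case = [-49.050 - 0.963, -49.050 + 1.824] = [-50.013, -47.226]. RSS = √0.356278 = 0.597.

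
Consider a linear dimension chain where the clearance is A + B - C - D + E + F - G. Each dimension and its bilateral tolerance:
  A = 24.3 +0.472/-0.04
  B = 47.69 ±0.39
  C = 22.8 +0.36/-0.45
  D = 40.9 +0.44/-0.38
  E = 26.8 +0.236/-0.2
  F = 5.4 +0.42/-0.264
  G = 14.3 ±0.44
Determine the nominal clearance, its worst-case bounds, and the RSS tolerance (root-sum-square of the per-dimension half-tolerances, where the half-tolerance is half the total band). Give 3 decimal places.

nominal=26.190 wc=[24.056,28.978] rss=0.953

Stack each dimension's contribution:
  +A: nom +24.300 → Σnom=24.300; wc +0.472/-0.040 → slack +0.472/-0.040; half-tol=0.256, Σhalf²=0.065536
  +B: nom +47.690 → Σnom=71.990; wc +0.390/-0.390 → slack +0.862/-0.430; half-tol=0.390, Σhalf²=0.217636
  -C: nom -22.800 → Σnom=49.190; wc +0.450/-0.360 → slack +1.312/-0.790; half-tol=0.405, Σhalf²=0.381661
  -D: nom -40.900 → Σnom=8.290; wc +0.380/-0.440 → slack +1.692/-1.230; half-tol=0.410, Σhalf²=0.549761
  +E: nom +26.800 → Σnom=35.090; wc +0.236/-0.200 → slack +1.928/-1.430; half-tol=0.218, Σhalf²=0.597285
  +F: nom +5.400 → Σnom=40.490; wc +0.420/-0.264 → slack +2.348/-1.694; half-tol=0.342, Σhalf²=0.714249
  -G: nom -14.300 → Σnom=26.190; wc +0.440/-0.440 → slack +2.788/-2.134; half-tol=0.440, Σhalf²=0.907849
Nominal = 26.190. Worst-case = [26.190 - 2.134, 26.190 + 2.788] = [24.056, 28.978]. RSS = √0.907849 = 0.953.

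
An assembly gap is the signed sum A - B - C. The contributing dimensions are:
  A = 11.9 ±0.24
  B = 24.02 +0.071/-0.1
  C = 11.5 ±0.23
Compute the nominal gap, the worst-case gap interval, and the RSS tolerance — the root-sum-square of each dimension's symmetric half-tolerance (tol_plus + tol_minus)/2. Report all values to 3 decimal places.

Stack each dimension's contribution:
  +A: nom +11.900 → Σnom=11.900; wc +0.240/-0.240 → slack +0.240/-0.240; half-tol=0.240, Σhalf²=0.057600
  -B: nom -24.020 → Σnom=-12.120; wc +0.100/-0.071 → slack +0.340/-0.311; half-tol=0.085, Σhalf²=0.064910
  -C: nom -11.500 → Σnom=-23.620; wc +0.230/-0.230 → slack +0.570/-0.541; half-tol=0.230, Σhalf²=0.117810
Nominal = -23.620. Worst-case = [-23.620 - 0.541, -23.620 + 0.570] = [-24.161, -23.050]. RSS = √0.117810 = 0.343.

nominal=-23.620 wc=[-24.161,-23.050] rss=0.343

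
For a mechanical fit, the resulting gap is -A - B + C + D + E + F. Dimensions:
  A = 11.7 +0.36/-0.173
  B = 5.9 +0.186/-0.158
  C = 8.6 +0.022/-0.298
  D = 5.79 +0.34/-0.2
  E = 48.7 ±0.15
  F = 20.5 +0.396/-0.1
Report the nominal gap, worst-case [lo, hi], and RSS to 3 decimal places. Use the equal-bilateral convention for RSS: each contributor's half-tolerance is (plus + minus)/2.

Stack each dimension's contribution:
  -A: nom -11.700 → Σnom=-11.700; wc +0.173/-0.360 → slack +0.173/-0.360; half-tol=0.266, Σhalf²=0.071022
  -B: nom -5.900 → Σnom=-17.600; wc +0.158/-0.186 → slack +0.331/-0.546; half-tol=0.172, Σhalf²=0.100606
  +C: nom +8.600 → Σnom=-9.000; wc +0.022/-0.298 → slack +0.353/-0.844; half-tol=0.160, Σhalf²=0.126206
  +D: nom +5.790 → Σnom=-3.210; wc +0.340/-0.200 → slack +0.693/-1.044; half-tol=0.270, Σhalf²=0.199106
  +E: nom +48.700 → Σnom=45.490; wc +0.150/-0.150 → slack +0.843/-1.194; half-tol=0.150, Σhalf²=0.221606
  +F: nom +20.500 → Σnom=65.990; wc +0.396/-0.100 → slack +1.239/-1.294; half-tol=0.248, Σhalf²=0.283110
Nominal = 65.990. Worst-case = [65.990 - 1.294, 65.990 + 1.239] = [64.696, 67.229]. RSS = √0.283110 = 0.532.

nominal=65.990 wc=[64.696,67.229] rss=0.532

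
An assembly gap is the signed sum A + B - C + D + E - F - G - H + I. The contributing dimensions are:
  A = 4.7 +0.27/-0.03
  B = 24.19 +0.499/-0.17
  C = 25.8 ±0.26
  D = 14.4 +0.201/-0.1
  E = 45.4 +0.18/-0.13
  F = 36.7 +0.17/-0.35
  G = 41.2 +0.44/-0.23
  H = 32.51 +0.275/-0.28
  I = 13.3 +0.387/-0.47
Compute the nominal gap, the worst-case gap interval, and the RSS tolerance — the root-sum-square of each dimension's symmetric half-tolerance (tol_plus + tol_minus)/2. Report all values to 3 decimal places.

nominal=-34.220 wc=[-36.265,-31.563] rss=0.830

Stack each dimension's contribution:
  +A: nom +4.700 → Σnom=4.700; wc +0.270/-0.030 → slack +0.270/-0.030; half-tol=0.150, Σhalf²=0.022500
  +B: nom +24.190 → Σnom=28.890; wc +0.499/-0.170 → slack +0.769/-0.200; half-tol=0.335, Σhalf²=0.134390
  -C: nom -25.800 → Σnom=3.090; wc +0.260/-0.260 → slack +1.029/-0.460; half-tol=0.260, Σhalf²=0.201990
  +D: nom +14.400 → Σnom=17.490; wc +0.201/-0.100 → slack +1.230/-0.560; half-tol=0.151, Σhalf²=0.224641
  +E: nom +45.400 → Σnom=62.890; wc +0.180/-0.130 → slack +1.410/-0.690; half-tol=0.155, Σhalf²=0.248666
  -F: nom -36.700 → Σnom=26.190; wc +0.350/-0.170 → slack +1.760/-0.860; half-tol=0.260, Σhalf²=0.316266
  -G: nom -41.200 → Σnom=-15.010; wc +0.230/-0.440 → slack +1.990/-1.300; half-tol=0.335, Σhalf²=0.428491
  -H: nom -32.510 → Σnom=-47.520; wc +0.280/-0.275 → slack +2.270/-1.575; half-tol=0.278, Σhalf²=0.505497
  +I: nom +13.300 → Σnom=-34.220; wc +0.387/-0.470 → slack +2.657/-2.045; half-tol=0.428, Σhalf²=0.689109
Nominal = -34.220. Worst-case = [-34.220 - 2.045, -34.220 + 2.657] = [-36.265, -31.563]. RSS = √0.689109 = 0.830.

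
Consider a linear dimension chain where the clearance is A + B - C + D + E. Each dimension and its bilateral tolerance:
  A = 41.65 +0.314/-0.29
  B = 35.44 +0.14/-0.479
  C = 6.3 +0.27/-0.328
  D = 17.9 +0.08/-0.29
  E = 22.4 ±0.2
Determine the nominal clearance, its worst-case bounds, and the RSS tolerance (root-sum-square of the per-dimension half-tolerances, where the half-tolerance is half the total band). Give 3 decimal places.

Stack each dimension's contribution:
  +A: nom +41.650 → Σnom=41.650; wc +0.314/-0.290 → slack +0.314/-0.290; half-tol=0.302, Σhalf²=0.091204
  +B: nom +35.440 → Σnom=77.090; wc +0.140/-0.479 → slack +0.454/-0.769; half-tol=0.309, Σhalf²=0.186994
  -C: nom -6.300 → Σnom=70.790; wc +0.328/-0.270 → slack +0.782/-1.039; half-tol=0.299, Σhalf²=0.276395
  +D: nom +17.900 → Σnom=88.690; wc +0.080/-0.290 → slack +0.862/-1.329; half-tol=0.185, Σhalf²=0.310620
  +E: nom +22.400 → Σnom=111.090; wc +0.200/-0.200 → slack +1.062/-1.529; half-tol=0.200, Σhalf²=0.350620
Nominal = 111.090. Worst-case = [111.090 - 1.529, 111.090 + 1.062] = [109.561, 112.152]. RSS = √0.350620 = 0.592.

nominal=111.090 wc=[109.561,112.152] rss=0.592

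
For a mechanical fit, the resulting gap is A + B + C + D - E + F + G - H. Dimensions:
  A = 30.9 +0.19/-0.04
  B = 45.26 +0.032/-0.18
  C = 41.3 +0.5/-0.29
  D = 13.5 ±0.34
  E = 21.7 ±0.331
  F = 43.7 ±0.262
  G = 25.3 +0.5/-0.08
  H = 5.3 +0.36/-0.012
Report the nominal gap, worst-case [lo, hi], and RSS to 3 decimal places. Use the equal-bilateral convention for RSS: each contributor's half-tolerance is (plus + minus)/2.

Stack each dimension's contribution:
  +A: nom +30.900 → Σnom=30.900; wc +0.190/-0.040 → slack +0.190/-0.040; half-tol=0.115, Σhalf²=0.013225
  +B: nom +45.260 → Σnom=76.160; wc +0.032/-0.180 → slack +0.222/-0.220; half-tol=0.106, Σhalf²=0.024461
  +C: nom +41.300 → Σnom=117.460; wc +0.500/-0.290 → slack +0.722/-0.510; half-tol=0.395, Σhalf²=0.180486
  +D: nom +13.500 → Σnom=130.960; wc +0.340/-0.340 → slack +1.062/-0.850; half-tol=0.340, Σhalf²=0.296086
  -E: nom -21.700 → Σnom=109.260; wc +0.331/-0.331 → slack +1.393/-1.181; half-tol=0.331, Σhalf²=0.405647
  +F: nom +43.700 → Σnom=152.960; wc +0.262/-0.262 → slack +1.655/-1.443; half-tol=0.262, Σhalf²=0.474291
  +G: nom +25.300 → Σnom=178.260; wc +0.500/-0.080 → slack +2.155/-1.523; half-tol=0.290, Σhalf²=0.558391
  -H: nom -5.300 → Σnom=172.960; wc +0.012/-0.360 → slack +2.167/-1.883; half-tol=0.186, Σhalf²=0.592987
Nominal = 172.960. Worst-case = [172.960 - 1.883, 172.960 + 2.167] = [171.077, 175.127]. RSS = √0.592987 = 0.770.

nominal=172.960 wc=[171.077,175.127] rss=0.770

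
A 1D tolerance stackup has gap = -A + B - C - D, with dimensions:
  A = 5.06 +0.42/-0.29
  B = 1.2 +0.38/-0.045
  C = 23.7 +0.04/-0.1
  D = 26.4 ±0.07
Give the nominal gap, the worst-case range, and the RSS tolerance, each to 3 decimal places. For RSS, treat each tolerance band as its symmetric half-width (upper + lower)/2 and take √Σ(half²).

Stack each dimension's contribution:
  -A: nom -5.060 → Σnom=-5.060; wc +0.290/-0.420 → slack +0.290/-0.420; half-tol=0.355, Σhalf²=0.126025
  +B: nom +1.200 → Σnom=-3.860; wc +0.380/-0.045 → slack +0.670/-0.465; half-tol=0.212, Σhalf²=0.171181
  -C: nom -23.700 → Σnom=-27.560; wc +0.100/-0.040 → slack +0.770/-0.505; half-tol=0.070, Σhalf²=0.176081
  -D: nom -26.400 → Σnom=-53.960; wc +0.070/-0.070 → slack +0.840/-0.575; half-tol=0.070, Σhalf²=0.180981
Nominal = -53.960. Worst-case = [-53.960 - 0.575, -53.960 + 0.840] = [-54.535, -53.120]. RSS = √0.180981 = 0.425.

nominal=-53.960 wc=[-54.535,-53.120] rss=0.425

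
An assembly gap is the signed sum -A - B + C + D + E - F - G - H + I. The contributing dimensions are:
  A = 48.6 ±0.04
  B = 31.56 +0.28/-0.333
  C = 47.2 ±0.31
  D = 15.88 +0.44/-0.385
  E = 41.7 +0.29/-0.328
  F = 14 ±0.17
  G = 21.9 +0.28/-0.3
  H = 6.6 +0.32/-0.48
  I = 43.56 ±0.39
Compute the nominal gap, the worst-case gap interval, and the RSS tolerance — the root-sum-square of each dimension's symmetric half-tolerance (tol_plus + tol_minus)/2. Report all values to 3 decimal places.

nominal=25.680 wc=[23.177,28.433] rss=0.939

Stack each dimension's contribution:
  -A: nom -48.600 → Σnom=-48.600; wc +0.040/-0.040 → slack +0.040/-0.040; half-tol=0.040, Σhalf²=0.001600
  -B: nom -31.560 → Σnom=-80.160; wc +0.333/-0.280 → slack +0.373/-0.320; half-tol=0.306, Σhalf²=0.095542
  +C: nom +47.200 → Σnom=-32.960; wc +0.310/-0.310 → slack +0.683/-0.630; half-tol=0.310, Σhalf²=0.191642
  +D: nom +15.880 → Σnom=-17.080; wc +0.440/-0.385 → slack +1.123/-1.015; half-tol=0.412, Σhalf²=0.361799
  +E: nom +41.700 → Σnom=24.620; wc +0.290/-0.328 → slack +1.413/-1.343; half-tol=0.309, Σhalf²=0.457280
  -F: nom -14.000 → Σnom=10.620; wc +0.170/-0.170 → slack +1.583/-1.513; half-tol=0.170, Σhalf²=0.486179
  -G: nom -21.900 → Σnom=-11.280; wc +0.300/-0.280 → slack +1.883/-1.793; half-tol=0.290, Σhalf²=0.570280
  -H: nom -6.600 → Σnom=-17.880; wc +0.480/-0.320 → slack +2.363/-2.113; half-tol=0.400, Σhalf²=0.730280
  +I: nom +43.560 → Σnom=25.680; wc +0.390/-0.390 → slack +2.753/-2.503; half-tol=0.390, Σhalf²=0.882380
Nominal = 25.680. Worst-case = [25.680 - 2.503, 25.680 + 2.753] = [23.177, 28.433]. RSS = √0.882380 = 0.939.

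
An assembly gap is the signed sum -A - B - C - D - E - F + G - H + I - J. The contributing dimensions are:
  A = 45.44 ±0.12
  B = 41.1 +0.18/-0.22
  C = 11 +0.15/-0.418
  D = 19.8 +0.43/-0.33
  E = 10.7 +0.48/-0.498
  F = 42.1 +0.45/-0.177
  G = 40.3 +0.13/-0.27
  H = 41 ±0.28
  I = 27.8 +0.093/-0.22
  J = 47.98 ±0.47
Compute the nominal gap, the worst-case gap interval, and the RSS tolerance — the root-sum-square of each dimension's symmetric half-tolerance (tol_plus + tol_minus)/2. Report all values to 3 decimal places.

nominal=-191.020 wc=[-194.070,-188.284] rss=0.990

Stack each dimension's contribution:
  -A: nom -45.440 → Σnom=-45.440; wc +0.120/-0.120 → slack +0.120/-0.120; half-tol=0.120, Σhalf²=0.014400
  -B: nom -41.100 → Σnom=-86.540; wc +0.220/-0.180 → slack +0.340/-0.300; half-tol=0.200, Σhalf²=0.054400
  -C: nom -11.000 → Σnom=-97.540; wc +0.418/-0.150 → slack +0.758/-0.450; half-tol=0.284, Σhalf²=0.135056
  -D: nom -19.800 → Σnom=-117.340; wc +0.330/-0.430 → slack +1.088/-0.880; half-tol=0.380, Σhalf²=0.279456
  -E: nom -10.700 → Σnom=-128.040; wc +0.498/-0.480 → slack +1.586/-1.360; half-tol=0.489, Σhalf²=0.518577
  -F: nom -42.100 → Σnom=-170.140; wc +0.177/-0.450 → slack +1.763/-1.810; half-tol=0.314, Σhalf²=0.616859
  +G: nom +40.300 → Σnom=-129.840; wc +0.130/-0.270 → slack +1.893/-2.080; half-tol=0.200, Σhalf²=0.656859
  -H: nom -41.000 → Σnom=-170.840; wc +0.280/-0.280 → slack +2.173/-2.360; half-tol=0.280, Σhalf²=0.735259
  +I: nom +27.800 → Σnom=-143.040; wc +0.093/-0.220 → slack +2.266/-2.580; half-tol=0.157, Σhalf²=0.759752
  -J: nom -47.980 → Σnom=-191.020; wc +0.470/-0.470 → slack +2.736/-3.050; half-tol=0.470, Σhalf²=0.980652
Nominal = -191.020. Worst-case = [-191.020 - 3.050, -191.020 + 2.736] = [-194.070, -188.284]. RSS = √0.980652 = 0.990.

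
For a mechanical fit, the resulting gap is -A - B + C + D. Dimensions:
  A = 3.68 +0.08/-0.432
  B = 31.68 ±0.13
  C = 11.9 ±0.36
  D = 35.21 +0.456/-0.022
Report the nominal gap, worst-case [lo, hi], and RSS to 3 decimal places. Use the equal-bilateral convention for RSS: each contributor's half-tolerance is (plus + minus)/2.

Stack each dimension's contribution:
  -A: nom -3.680 → Σnom=-3.680; wc +0.432/-0.080 → slack +0.432/-0.080; half-tol=0.256, Σhalf²=0.065536
  -B: nom -31.680 → Σnom=-35.360; wc +0.130/-0.130 → slack +0.562/-0.210; half-tol=0.130, Σhalf²=0.082436
  +C: nom +11.900 → Σnom=-23.460; wc +0.360/-0.360 → slack +0.922/-0.570; half-tol=0.360, Σhalf²=0.212036
  +D: nom +35.210 → Σnom=11.750; wc +0.456/-0.022 → slack +1.378/-0.592; half-tol=0.239, Σhalf²=0.269157
Nominal = 11.750. Worst-case = [11.750 - 0.592, 11.750 + 1.378] = [11.158, 13.128]. RSS = √0.269157 = 0.519.

nominal=11.750 wc=[11.158,13.128] rss=0.519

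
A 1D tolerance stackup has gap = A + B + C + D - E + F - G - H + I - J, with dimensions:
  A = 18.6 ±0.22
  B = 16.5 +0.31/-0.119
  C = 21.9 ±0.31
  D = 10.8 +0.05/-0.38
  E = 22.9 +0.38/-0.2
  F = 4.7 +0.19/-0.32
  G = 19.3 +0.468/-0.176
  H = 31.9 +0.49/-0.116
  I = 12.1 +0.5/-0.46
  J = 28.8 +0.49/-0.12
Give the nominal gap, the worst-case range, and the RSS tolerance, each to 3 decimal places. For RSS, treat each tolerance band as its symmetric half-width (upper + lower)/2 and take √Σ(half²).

nominal=-18.300 wc=[-21.937,-16.108] rss=0.951

Stack each dimension's contribution:
  +A: nom +18.600 → Σnom=18.600; wc +0.220/-0.220 → slack +0.220/-0.220; half-tol=0.220, Σhalf²=0.048400
  +B: nom +16.500 → Σnom=35.100; wc +0.310/-0.119 → slack +0.530/-0.339; half-tol=0.214, Σhalf²=0.094410
  +C: nom +21.900 → Σnom=57.000; wc +0.310/-0.310 → slack +0.840/-0.649; half-tol=0.310, Σhalf²=0.190510
  +D: nom +10.800 → Σnom=67.800; wc +0.050/-0.380 → slack +0.890/-1.029; half-tol=0.215, Σhalf²=0.236735
  -E: nom -22.900 → Σnom=44.900; wc +0.200/-0.380 → slack +1.090/-1.409; half-tol=0.290, Σhalf²=0.320835
  +F: nom +4.700 → Σnom=49.600; wc +0.190/-0.320 → slack +1.280/-1.729; half-tol=0.255, Σhalf²=0.385860
  -G: nom -19.300 → Σnom=30.300; wc +0.176/-0.468 → slack +1.456/-2.197; half-tol=0.322, Σhalf²=0.489544
  -H: nom -31.900 → Σnom=-1.600; wc +0.116/-0.490 → slack +1.572/-2.687; half-tol=0.303, Σhalf²=0.581353
  +I: nom +12.100 → Σnom=10.500; wc +0.500/-0.460 → slack +2.072/-3.147; half-tol=0.480, Σhalf²=0.811753
  -J: nom -28.800 → Σnom=-18.300; wc +0.120/-0.490 → slack +2.192/-3.637; half-tol=0.305, Σhalf²=0.904778
Nominal = -18.300. Worst-case = [-18.300 - 3.637, -18.300 + 2.192] = [-21.937, -16.108]. RSS = √0.904778 = 0.951.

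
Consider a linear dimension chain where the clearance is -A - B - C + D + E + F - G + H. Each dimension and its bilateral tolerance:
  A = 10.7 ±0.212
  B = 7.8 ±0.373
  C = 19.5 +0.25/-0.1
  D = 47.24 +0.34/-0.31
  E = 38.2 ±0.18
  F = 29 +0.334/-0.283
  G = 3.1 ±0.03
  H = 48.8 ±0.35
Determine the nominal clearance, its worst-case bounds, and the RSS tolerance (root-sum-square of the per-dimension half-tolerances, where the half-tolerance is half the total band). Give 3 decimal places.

nominal=122.140 wc=[120.152,124.059] rss=0.756

Stack each dimension's contribution:
  -A: nom -10.700 → Σnom=-10.700; wc +0.212/-0.212 → slack +0.212/-0.212; half-tol=0.212, Σhalf²=0.044944
  -B: nom -7.800 → Σnom=-18.500; wc +0.373/-0.373 → slack +0.585/-0.585; half-tol=0.373, Σhalf²=0.184073
  -C: nom -19.500 → Σnom=-38.000; wc +0.100/-0.250 → slack +0.685/-0.835; half-tol=0.175, Σhalf²=0.214698
  +D: nom +47.240 → Σnom=9.240; wc +0.340/-0.310 → slack +1.025/-1.145; half-tol=0.325, Σhalf²=0.320323
  +E: nom +38.200 → Σnom=47.440; wc +0.180/-0.180 → slack +1.205/-1.325; half-tol=0.180, Σhalf²=0.352723
  +F: nom +29.000 → Σnom=76.440; wc +0.334/-0.283 → slack +1.539/-1.608; half-tol=0.308, Σhalf²=0.447895
  -G: nom -3.100 → Σnom=73.340; wc +0.030/-0.030 → slack +1.569/-1.638; half-tol=0.030, Σhalf²=0.448795
  +H: nom +48.800 → Σnom=122.140; wc +0.350/-0.350 → slack +1.919/-1.988; half-tol=0.350, Σhalf²=0.571295
Nominal = 122.140. Worst-case = [122.140 - 1.988, 122.140 + 1.919] = [120.152, 124.059]. RSS = √0.571295 = 0.756.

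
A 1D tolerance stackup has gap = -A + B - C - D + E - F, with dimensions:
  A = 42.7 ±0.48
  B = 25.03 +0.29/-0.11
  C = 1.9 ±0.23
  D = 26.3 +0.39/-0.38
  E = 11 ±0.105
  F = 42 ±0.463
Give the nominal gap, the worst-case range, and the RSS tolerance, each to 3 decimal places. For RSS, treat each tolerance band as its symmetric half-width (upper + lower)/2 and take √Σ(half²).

nominal=-76.870 wc=[-78.648,-74.922] rss=0.835

Stack each dimension's contribution:
  -A: nom -42.700 → Σnom=-42.700; wc +0.480/-0.480 → slack +0.480/-0.480; half-tol=0.480, Σhalf²=0.230400
  +B: nom +25.030 → Σnom=-17.670; wc +0.290/-0.110 → slack +0.770/-0.590; half-tol=0.200, Σhalf²=0.270400
  -C: nom -1.900 → Σnom=-19.570; wc +0.230/-0.230 → slack +1.000/-0.820; half-tol=0.230, Σhalf²=0.323300
  -D: nom -26.300 → Σnom=-45.870; wc +0.380/-0.390 → slack +1.380/-1.210; half-tol=0.385, Σhalf²=0.471525
  +E: nom +11.000 → Σnom=-34.870; wc +0.105/-0.105 → slack +1.485/-1.315; half-tol=0.105, Σhalf²=0.482550
  -F: nom -42.000 → Σnom=-76.870; wc +0.463/-0.463 → slack +1.948/-1.778; half-tol=0.463, Σhalf²=0.696919
Nominal = -76.870. Worst-case = [-76.870 - 1.778, -76.870 + 1.948] = [-78.648, -74.922]. RSS = √0.696919 = 0.835.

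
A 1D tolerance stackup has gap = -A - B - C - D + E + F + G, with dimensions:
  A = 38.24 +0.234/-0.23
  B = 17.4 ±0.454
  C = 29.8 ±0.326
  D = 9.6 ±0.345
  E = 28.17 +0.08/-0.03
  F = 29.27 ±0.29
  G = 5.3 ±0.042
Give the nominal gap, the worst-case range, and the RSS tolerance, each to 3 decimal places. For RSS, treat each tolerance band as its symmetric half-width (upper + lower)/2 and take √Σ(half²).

Stack each dimension's contribution:
  -A: nom -38.240 → Σnom=-38.240; wc +0.230/-0.234 → slack +0.230/-0.234; half-tol=0.232, Σhalf²=0.053824
  -B: nom -17.400 → Σnom=-55.640; wc +0.454/-0.454 → slack +0.684/-0.688; half-tol=0.454, Σhalf²=0.259940
  -C: nom -29.800 → Σnom=-85.440; wc +0.326/-0.326 → slack +1.010/-1.014; half-tol=0.326, Σhalf²=0.366216
  -D: nom -9.600 → Σnom=-95.040; wc +0.345/-0.345 → slack +1.355/-1.359; half-tol=0.345, Σhalf²=0.485241
  +E: nom +28.170 → Σnom=-66.870; wc +0.080/-0.030 → slack +1.435/-1.389; half-tol=0.055, Σhalf²=0.488266
  +F: nom +29.270 → Σnom=-37.600; wc +0.290/-0.290 → slack +1.725/-1.679; half-tol=0.290, Σhalf²=0.572366
  +G: nom +5.300 → Σnom=-32.300; wc +0.042/-0.042 → slack +1.767/-1.721; half-tol=0.042, Σhalf²=0.574130
Nominal = -32.300. Worst-case = [-32.300 - 1.721, -32.300 + 1.767] = [-34.021, -30.533]. RSS = √0.574130 = 0.758.

nominal=-32.300 wc=[-34.021,-30.533] rss=0.758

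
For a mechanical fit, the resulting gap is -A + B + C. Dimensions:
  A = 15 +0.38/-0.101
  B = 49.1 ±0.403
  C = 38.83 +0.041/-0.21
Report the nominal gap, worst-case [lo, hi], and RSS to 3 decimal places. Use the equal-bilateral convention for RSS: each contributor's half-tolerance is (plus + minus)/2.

nominal=72.930 wc=[71.937,73.475] rss=0.486

Stack each dimension's contribution:
  -A: nom -15.000 → Σnom=-15.000; wc +0.101/-0.380 → slack +0.101/-0.380; half-tol=0.240, Σhalf²=0.057840
  +B: nom +49.100 → Σnom=34.100; wc +0.403/-0.403 → slack +0.504/-0.783; half-tol=0.403, Σhalf²=0.220249
  +C: nom +38.830 → Σnom=72.930; wc +0.041/-0.210 → slack +0.545/-0.993; half-tol=0.126, Σhalf²=0.236000
Nominal = 72.930. Worst-case = [72.930 - 0.993, 72.930 + 0.545] = [71.937, 73.475]. RSS = √0.236000 = 0.486.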